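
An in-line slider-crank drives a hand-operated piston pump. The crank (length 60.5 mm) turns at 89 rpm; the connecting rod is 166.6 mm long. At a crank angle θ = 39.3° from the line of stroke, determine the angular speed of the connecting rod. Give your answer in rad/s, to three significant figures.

ω = 9.32 rad/s (converted from 89 rpm).
The rod makes angle φ with the slider axis where L sinφ = r sinθ; differentiating, L cosφ·φ̇ = r ω cosθ.
L cosφ = √(L² − r² sin²θ) = 0.16213 m.
|ω_rod| = r ω |cosθ| / √(L² − r² sin²θ) = 0.0605·9.32·0.77384/0.16213 = 2.6912 rad/s.

2.69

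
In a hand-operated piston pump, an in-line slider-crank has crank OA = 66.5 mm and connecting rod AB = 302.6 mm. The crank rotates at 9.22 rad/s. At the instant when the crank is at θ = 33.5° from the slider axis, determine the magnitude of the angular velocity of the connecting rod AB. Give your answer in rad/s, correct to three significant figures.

1.70

ω = 9.22 rad/s
The rod makes angle φ with the slider axis where L sinφ = r sinθ; differentiating, L cosφ·φ̇ = r ω cosθ.
L cosφ = √(L² − r² sin²θ) = 0.30037 m.
|ω_rod| = r ω |cosθ| / √(L² − r² sin²θ) = 0.0665·9.22·0.83389/0.30037 = 1.7022 rad/s.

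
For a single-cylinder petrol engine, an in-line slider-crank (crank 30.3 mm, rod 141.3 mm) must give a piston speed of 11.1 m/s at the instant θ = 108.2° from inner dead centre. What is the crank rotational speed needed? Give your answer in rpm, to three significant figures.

For an in-line slider-crank, |v_piston| = rω|sinθ|·[1 + r cosθ/√(L² − r² sin²θ)].
With r = 0.0303 m, L = 0.1413 m, θ = 108.2°: the bracketed kinematic factor |dx/dθ| = 0.026815 m.
ω = v/|dx/dθ| = 11.1/0.026815 = 413.95 rad/s.
N = 60ω/(2π) = 3952.9 rpm.

3950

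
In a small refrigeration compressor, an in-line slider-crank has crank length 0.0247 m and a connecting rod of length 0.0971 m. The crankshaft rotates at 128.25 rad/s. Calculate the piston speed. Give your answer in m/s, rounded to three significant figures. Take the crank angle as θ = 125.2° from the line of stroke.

2.20

ω = 128.2 rad/s
For an in-line slider-crank, x = r cosθ + √(L² − r² sin²θ), so v = −rω sinθ·[1 + r cosθ/√(L² − r² sin²θ)].
With r = 0.0247 m, L = 0.0971 m, θ = 125.2°: √(L² − r² sin²θ) = 0.094979 m.
v = −0.0247·128.2·0.81714·[1 + 0.0247·-0.57643/0.094979] = -2.2005 m/s.
|v| = 2.2005 m/s.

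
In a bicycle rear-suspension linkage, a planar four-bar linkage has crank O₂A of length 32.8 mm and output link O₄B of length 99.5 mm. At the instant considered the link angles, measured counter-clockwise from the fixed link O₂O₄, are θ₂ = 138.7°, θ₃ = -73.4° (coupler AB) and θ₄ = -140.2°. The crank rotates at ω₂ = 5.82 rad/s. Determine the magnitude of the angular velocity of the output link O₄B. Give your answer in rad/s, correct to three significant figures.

ω₂ = 5.82 rad/s
Differentiating the loop-closure r₂e^{iθ₂}+r₃e^{iθ₃}=r₁+r₄e^{iθ₄} gives r₂ω₂e^{iθ₂}+r₃ω₃e^{iθ₃}=r₄ω₄e^{iθ₄}.
Eliminating the other unknown: ω₄ = r₂ω₂ sin(θ₂−θ₃) / [r₄ sin(θ₄−θ₃)].
Numerator sine = -0.53140; denominator sine = -0.91914.
Result = 0.0328·5.82·(-0.53140) / (0.0995·(-0.91914)) = +1.1092 rad/s; magnitude 1.1092 rad/s.

1.11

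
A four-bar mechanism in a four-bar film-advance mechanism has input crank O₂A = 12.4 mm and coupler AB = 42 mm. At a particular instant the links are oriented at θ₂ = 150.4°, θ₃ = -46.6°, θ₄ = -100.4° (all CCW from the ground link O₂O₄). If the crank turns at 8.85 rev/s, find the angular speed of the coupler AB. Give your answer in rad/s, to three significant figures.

19.2

ω₂ = 55.61 rad/s (from 8.85 rev/s).
Differentiating the loop-closure r₂e^{iθ₂}+r₃e^{iθ₃}=r₁+r₄e^{iθ₄} gives r₂ω₂e^{iθ₂}+r₃ω₃e^{iθ₃}=r₄ω₄e^{iθ₄}.
Eliminating the other unknown: ω₃ = r₂ω₂ sin(θ₄−θ₂) / [r₃ sin(θ₃−θ₄)].
Numerator sine = +0.94438; denominator sine = +0.80696.
Result = 0.0124·55.61·(+0.94438) / (0.042·(+0.80696)) = +19.213 rad/s; magnitude 19.213 rad/s.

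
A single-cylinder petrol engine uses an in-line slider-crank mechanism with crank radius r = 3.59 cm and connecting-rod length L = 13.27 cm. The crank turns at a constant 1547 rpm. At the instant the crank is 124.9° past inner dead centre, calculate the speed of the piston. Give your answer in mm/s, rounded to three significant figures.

ω = 2π·1547/60 = 162 rad/s
For an in-line slider-crank, x = r cosθ + √(L² − r² sin²θ), so v = −rω sinθ·[1 + r cosθ/√(L² − r² sin²θ)].
With r = 0.0359 m, L = 0.1327 m, θ = 124.9°: √(L² − r² sin²θ) = 0.12939 m.
v = −0.0359·162·0.82015·[1 + 0.0359·-0.57215/0.12939] = -4.0127 m/s.
|v| = 4.0127 m/s = 4012.7 mm/s.

4010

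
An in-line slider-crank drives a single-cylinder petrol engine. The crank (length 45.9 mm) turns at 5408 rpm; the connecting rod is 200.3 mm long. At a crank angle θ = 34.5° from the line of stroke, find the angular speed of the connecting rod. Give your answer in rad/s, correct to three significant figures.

108

ω = 566.3 rad/s (converted from 5408 rpm).
The rod makes angle φ with the slider axis where L sinφ = r sinθ; differentiating, L cosφ·φ̇ = r ω cosθ.
L cosφ = √(L² − r² sin²θ) = 0.19861 m.
|ω_rod| = r ω |cosθ| / √(L² − r² sin²θ) = 0.0459·566.3·0.82413/0.19861 = 107.86 rad/s.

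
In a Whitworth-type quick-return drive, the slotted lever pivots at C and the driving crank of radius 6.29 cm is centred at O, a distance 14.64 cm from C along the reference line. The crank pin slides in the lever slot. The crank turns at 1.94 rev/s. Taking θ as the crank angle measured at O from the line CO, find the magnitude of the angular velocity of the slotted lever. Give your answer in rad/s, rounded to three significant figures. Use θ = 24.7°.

ω = 12.19 rad/s (from 1.94 rev/s).
Crank pin A relative to C: A = (d + r cosθ, r sinθ); lever angle φ = atan2(r sinθ, d + r cosθ).
Differentiating tanφ: φ̇ = rω(d cosθ + r)/(d² + r² + 2dr cosθ).
d² + r² + 2dr cosθ = |CA|² = 0.0421215 m²;  d cosθ + r = +0.19591 m.
|ω_lever| = |0.0629·12.19·+0.19591| / 0.0421215 = 3.566 rad/s.

3.57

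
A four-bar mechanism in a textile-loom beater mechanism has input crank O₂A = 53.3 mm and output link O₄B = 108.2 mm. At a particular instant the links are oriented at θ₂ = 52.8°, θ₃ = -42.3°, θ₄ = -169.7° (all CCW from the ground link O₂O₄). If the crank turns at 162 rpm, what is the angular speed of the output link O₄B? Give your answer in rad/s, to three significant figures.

10.5

ω₂ = 16.96 rad/s (from 162 rpm).
Differentiating the loop-closure r₂e^{iθ₂}+r₃e^{iθ₃}=r₁+r₄e^{iθ₄} gives r₂ω₂e^{iθ₂}+r₃ω₃e^{iθ₃}=r₄ω₄e^{iθ₄}.
Eliminating the other unknown: ω₄ = r₂ω₂ sin(θ₂−θ₃) / [r₄ sin(θ₄−θ₃)].
Numerator sine = +0.99604; denominator sine = -0.79441.
Result = 0.0533·16.96·(+0.99604) / (0.1082·(-0.79441)) = -10.478 rad/s; magnitude 10.478 rad/s.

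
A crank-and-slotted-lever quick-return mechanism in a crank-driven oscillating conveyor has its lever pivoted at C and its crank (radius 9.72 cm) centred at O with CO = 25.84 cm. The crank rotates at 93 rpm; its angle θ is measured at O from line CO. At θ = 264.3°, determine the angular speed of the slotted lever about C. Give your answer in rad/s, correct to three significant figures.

0.951

ω = 9.739 rad/s (from 93 rpm).
Crank pin A relative to C: A = (d + r cosθ, r sinθ); lever angle φ = atan2(r sinθ, d + r cosθ).
Differentiating tanφ: φ̇ = rω(d cosθ + r)/(d² + r² + 2dr cosθ).
d² + r² + 2dr cosθ = |CA|² = 0.0712293 m²;  d cosθ + r = +0.071536 m.
|ω_lever| = |0.0972·9.739·+0.071536| / 0.0712293 = 0.9507 rad/s.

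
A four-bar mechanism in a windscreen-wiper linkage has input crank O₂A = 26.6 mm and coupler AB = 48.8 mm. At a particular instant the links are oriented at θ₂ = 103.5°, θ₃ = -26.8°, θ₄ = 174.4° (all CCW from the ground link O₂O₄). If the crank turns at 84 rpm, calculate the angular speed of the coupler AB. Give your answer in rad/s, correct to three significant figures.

12.5

ω₂ = 8.796 rad/s (from 84 rpm).
Differentiating the loop-closure r₂e^{iθ₂}+r₃e^{iθ₃}=r₁+r₄e^{iθ₄} gives r₂ω₂e^{iθ₂}+r₃ω₃e^{iθ₃}=r₄ω₄e^{iθ₄}.
Eliminating the other unknown: ω₃ = r₂ω₂ sin(θ₄−θ₂) / [r₃ sin(θ₃−θ₄)].
Numerator sine = +0.94495; denominator sine = +0.36162.
Result = 0.0266·8.796·(+0.94495) / (0.0488·(+0.36162)) = +12.529 rad/s; magnitude 12.529 rad/s.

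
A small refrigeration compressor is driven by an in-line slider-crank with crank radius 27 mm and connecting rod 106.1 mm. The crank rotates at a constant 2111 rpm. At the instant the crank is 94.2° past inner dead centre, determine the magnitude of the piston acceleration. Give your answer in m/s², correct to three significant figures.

ω = 2π·2111/60 = 221.1 rad/s
x(θ) = r cosθ + √(L² − r² sin²θ); with ω constant, a = ω²·d²x/dθ².
d²x/dθ² = −r cosθ − r²(cos2θ)/√u − r⁴ sin²2θ/(4u^{3/2}),  u = L² − r² sin²θ = 0.0105321 m².
Substituting r = 0.027 m, L = 0.1061 m, θ = 94.2°: d²x/dθ² = +0.0090021 m.
a = ω²·d²x/dθ² = (221.1)²·(+0.0090021) = +439.92 m/s²;  |a| = 439.92 m/s².

440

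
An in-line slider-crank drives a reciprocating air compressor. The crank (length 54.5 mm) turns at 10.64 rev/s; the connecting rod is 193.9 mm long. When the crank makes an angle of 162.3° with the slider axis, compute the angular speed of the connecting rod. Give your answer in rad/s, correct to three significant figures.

18.0

ω = 66.85 rad/s (converted from 10.64 rev/s).
The rod makes angle φ with the slider axis where L sinφ = r sinθ; differentiating, L cosφ·φ̇ = r ω cosθ.
L cosφ = √(L² − r² sin²θ) = 0.19319 m.
|ω_rod| = r ω |cosθ| / √(L² − r² sin²θ) = 0.0545·66.85·0.95266/0.19319 = 17.967 rad/s.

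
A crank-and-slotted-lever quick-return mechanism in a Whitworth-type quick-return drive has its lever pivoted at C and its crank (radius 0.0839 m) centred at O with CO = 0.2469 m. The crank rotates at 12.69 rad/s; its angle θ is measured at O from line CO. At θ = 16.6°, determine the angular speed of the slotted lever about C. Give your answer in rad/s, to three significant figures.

ω = 12.69 rad/s
Crank pin A relative to C: A = (d + r cosθ, r sinθ); lever angle φ = atan2(r sinθ, d + r cosθ).
Differentiating tanφ: φ̇ = rω(d cosθ + r)/(d² + r² + 2dr cosθ).
d² + r² + 2dr cosθ = |CA|² = 0.107702 m²;  d cosθ + r = +0.32051 m.
|ω_lever| = |0.0839·12.69·+0.32051| / 0.107702 = 3.1684 rad/s.

3.17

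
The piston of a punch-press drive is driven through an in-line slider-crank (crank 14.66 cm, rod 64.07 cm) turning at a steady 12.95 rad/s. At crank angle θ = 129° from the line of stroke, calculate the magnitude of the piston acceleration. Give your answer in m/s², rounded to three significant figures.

ω = 12.95 rad/s
x(θ) = r cosθ + √(L² − r² sin²θ); with ω constant, a = ω²·d²x/dθ².
d²x/dθ² = −r cosθ − r²(cos2θ)/√u − r⁴ sin²2θ/(4u^{3/2}),  u = L² − r² sin²θ = 0.397517 m².
Substituting r = 0.1466 m, L = 0.6407 m, θ = 129°: d²x/dθ² = +0.098905 m.
a = ω²·d²x/dθ² = (12.95)²·(+0.098905) = +16.587 m/s²;  |a| = 16.587 m/s².

16.6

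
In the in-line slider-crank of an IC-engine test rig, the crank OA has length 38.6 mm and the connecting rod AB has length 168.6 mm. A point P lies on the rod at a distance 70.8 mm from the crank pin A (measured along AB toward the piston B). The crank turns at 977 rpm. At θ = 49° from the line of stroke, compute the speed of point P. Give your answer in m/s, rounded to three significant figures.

3.51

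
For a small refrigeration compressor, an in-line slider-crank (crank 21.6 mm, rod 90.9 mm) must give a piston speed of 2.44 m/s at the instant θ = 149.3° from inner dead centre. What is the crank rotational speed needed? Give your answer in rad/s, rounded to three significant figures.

279

For an in-line slider-crank, |v_piston| = rω|sinθ|·[1 + r cosθ/√(L² − r² sin²θ)].
With r = 0.0216 m, L = 0.0909 m, θ = 149.3°: the bracketed kinematic factor |dx/dθ| = 0.0087578 m.
ω = v/|dx/dθ| = 2.44/0.0087578 = 278.61 rad/s.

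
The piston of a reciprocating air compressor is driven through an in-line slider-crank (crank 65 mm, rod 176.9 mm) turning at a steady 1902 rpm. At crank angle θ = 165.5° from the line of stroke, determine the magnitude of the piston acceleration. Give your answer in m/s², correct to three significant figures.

1660

ω = 2π·1902/60 = 199.2 rad/s
x(θ) = r cosθ + √(L² − r² sin²θ); with ω constant, a = ω²·d²x/dθ².
d²x/dθ² = −r cosθ − r²(cos2θ)/√u − r⁴ sin²2θ/(4u^{3/2}),  u = L² − r² sin²θ = 0.0310287 m².
Substituting r = 0.065 m, L = 0.1769 m, θ = 165.5°: d²x/dθ² = +0.04176 m.
a = ω²·d²x/dθ² = (199.2)²·(+0.04176) = +1656.7 m/s²;  |a| = 1656.7 m/s².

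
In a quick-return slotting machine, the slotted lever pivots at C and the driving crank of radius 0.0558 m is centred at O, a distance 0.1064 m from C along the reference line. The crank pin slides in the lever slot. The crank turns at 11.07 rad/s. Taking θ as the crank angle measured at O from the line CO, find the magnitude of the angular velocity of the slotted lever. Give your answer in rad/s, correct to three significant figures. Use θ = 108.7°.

1.26

ω = 11.07 rad/s
Crank pin A relative to C: A = (d + r cosθ, r sinθ); lever angle φ = atan2(r sinθ, d + r cosθ).
Differentiating tanφ: φ̇ = rω(d cosθ + r)/(d² + r² + 2dr cosθ).
d² + r² + 2dr cosθ = |CA|² = 0.0106276 m²;  d cosθ + r = +0.021687 m.
|ω_lever| = |0.0558·11.07·+0.021687| / 0.0106276 = 1.2605 rad/s.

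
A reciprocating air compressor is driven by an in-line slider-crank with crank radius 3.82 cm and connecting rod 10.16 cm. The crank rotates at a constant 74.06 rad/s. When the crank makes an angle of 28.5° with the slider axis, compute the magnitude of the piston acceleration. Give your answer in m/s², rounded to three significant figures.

230

ω = 74.06 rad/s
x(θ) = r cosθ + √(L² − r² sin²θ); with ω constant, a = ω²·d²x/dθ².
d²x/dθ² = −r cosθ − r²(cos2θ)/√u − r⁴ sin²2θ/(4u^{3/2}),  u = L² − r² sin²θ = 0.00999032 m².
Substituting r = 0.0382 m, L = 0.1016 m, θ = 28.5°: d²x/dθ² = -0.041897 m.
a = ω²·d²x/dθ² = (74.06)²·(-0.041897) = -229.8 m/s²;  |a| = 229.8 m/s².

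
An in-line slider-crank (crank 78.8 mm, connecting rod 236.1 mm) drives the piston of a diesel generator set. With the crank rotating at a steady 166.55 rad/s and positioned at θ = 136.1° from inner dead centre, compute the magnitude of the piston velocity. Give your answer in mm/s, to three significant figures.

6850

ω = 166.6 rad/s
For an in-line slider-crank, x = r cosθ + √(L² − r² sin²θ), so v = −rω sinθ·[1 + r cosθ/√(L² − r² sin²θ)].
With r = 0.0788 m, L = 0.2361 m, θ = 136.1°: √(L² − r² sin²θ) = 0.22969 m.
v = −0.0788·166.6·0.69340·[1 + 0.0788·-0.72055/0.22969] = -6.8507 m/s.
|v| = 6.8507 m/s = 6850.7 mm/s.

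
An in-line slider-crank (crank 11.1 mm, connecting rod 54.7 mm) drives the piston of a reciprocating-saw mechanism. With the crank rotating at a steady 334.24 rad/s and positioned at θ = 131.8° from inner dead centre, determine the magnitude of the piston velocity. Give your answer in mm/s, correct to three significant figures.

ω = 334.2 rad/s
For an in-line slider-crank, x = r cosθ + √(L² − r² sin²θ), so v = −rω sinθ·[1 + r cosθ/√(L² − r² sin²θ)].
With r = 0.0111 m, L = 0.0547 m, θ = 131.8°: √(L² − r² sin²θ) = 0.05407 m.
v = −0.0111·334.2·0.74548·[1 + 0.0111·-0.66653/0.05407] = -2.3873 m/s.
|v| = 2.3873 m/s = 2387.3 mm/s.

2390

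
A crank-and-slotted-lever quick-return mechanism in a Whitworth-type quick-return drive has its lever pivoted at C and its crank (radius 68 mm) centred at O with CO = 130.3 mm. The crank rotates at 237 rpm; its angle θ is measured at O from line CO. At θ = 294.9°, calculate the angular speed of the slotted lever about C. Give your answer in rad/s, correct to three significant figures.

7.13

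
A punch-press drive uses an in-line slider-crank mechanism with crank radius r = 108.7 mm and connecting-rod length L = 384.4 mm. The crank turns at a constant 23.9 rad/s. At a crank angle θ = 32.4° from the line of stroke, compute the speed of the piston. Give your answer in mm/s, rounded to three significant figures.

ω = 23.9 rad/s
For an in-line slider-crank, x = r cosθ + √(L² − r² sin²θ), so v = −rω sinθ·[1 + r cosθ/√(L² − r² sin²θ)].
With r = 0.1087 m, L = 0.3844 m, θ = 32.4°: √(L² − r² sin²θ) = 0.37996 m.
v = −0.1087·23.9·0.53583·[1 + 0.1087·0.84433/0.37996] = -1.7283 m/s.
|v| = 1.7283 m/s = 1728.3 mm/s.

1730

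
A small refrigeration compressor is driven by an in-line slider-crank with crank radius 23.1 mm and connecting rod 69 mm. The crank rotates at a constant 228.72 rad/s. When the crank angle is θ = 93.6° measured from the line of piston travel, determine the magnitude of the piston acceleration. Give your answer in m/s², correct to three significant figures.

ω = 228.7 rad/s
x(θ) = r cosθ + √(L² − r² sin²θ); with ω constant, a = ω²·d²x/dθ².
d²x/dθ² = −r cosθ − r²(cos2θ)/√u − r⁴ sin²2θ/(4u^{3/2}),  u = L² − r² sin²θ = 0.00422949 m².
Substituting r = 0.0231 m, L = 0.069 m, θ = 93.6°: d²x/dθ² = +0.0095867 m.
a = ω²·d²x/dθ² = (228.7)²·(+0.0095867) = +501.51 m/s²;  |a| = 501.51 m/s².

502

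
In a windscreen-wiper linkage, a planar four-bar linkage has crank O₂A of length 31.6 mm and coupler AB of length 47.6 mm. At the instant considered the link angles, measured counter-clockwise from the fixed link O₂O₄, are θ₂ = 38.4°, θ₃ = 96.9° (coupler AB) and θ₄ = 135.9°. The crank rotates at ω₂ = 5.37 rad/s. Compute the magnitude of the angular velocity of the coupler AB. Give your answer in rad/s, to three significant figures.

5.62

ω₂ = 5.37 rad/s
Differentiating the loop-closure r₂e^{iθ₂}+r₃e^{iθ₃}=r₁+r₄e^{iθ₄} gives r₂ω₂e^{iθ₂}+r₃ω₃e^{iθ₃}=r₄ω₄e^{iθ₄}.
Eliminating the other unknown: ω₃ = r₂ω₂ sin(θ₄−θ₂) / [r₃ sin(θ₃−θ₄)].
Numerator sine = +0.99144; denominator sine = -0.62932.
Result = 0.0316·5.37·(+0.99144) / (0.0476·(-0.62932)) = -5.6163 rad/s; magnitude 5.6163 rad/s.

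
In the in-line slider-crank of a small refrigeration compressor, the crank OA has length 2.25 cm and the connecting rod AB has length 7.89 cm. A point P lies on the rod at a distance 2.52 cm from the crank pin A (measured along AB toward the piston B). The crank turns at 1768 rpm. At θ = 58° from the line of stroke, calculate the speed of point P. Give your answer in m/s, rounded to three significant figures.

4.00

ω = 185.1 rad/s.  Crank-pin speed |V_A| = rω = 4.1658 m/s, perpendicular to OA.
Rod angle: sinφ = −(r/L) sinθ ⇒ φ = -13.995°; ω_rod = −rω cosθ/√(L²−r²sin²θ) = -28.835 rad/s.
V_P = V_A + ω_rod × AP, with AP = 0.0252 m along the rod.
Components: V_Px = −rω sinθ − a·ω_rod·sinφ = -3.7085 m/s;  V_Py = rω cosθ + a·ω_rod·cosφ = +1.5025 m/s.
|V_P| = √(V_Px² + V_Py²) = 4.0013 m/s.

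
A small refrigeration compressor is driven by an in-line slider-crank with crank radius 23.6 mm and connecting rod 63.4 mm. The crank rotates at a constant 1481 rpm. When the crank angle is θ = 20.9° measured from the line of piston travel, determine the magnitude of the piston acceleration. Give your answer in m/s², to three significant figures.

ω = 2π·1481/60 = 155.1 rad/s
x(θ) = r cosθ + √(L² − r² sin²θ); with ω constant, a = ω²·d²x/dθ².
d²x/dθ² = −r cosθ − r²(cos2θ)/√u − r⁴ sin²2θ/(4u^{3/2}),  u = L² − r² sin²θ = 0.00394868 m².
Substituting r = 0.0236 m, L = 0.0634 m, θ = 20.9°: d²x/dθ² = -0.028793 m.
a = ω²·d²x/dθ² = (155.1)²·(-0.028793) = -692.57 m/s²;  |a| = 692.57 m/s².

693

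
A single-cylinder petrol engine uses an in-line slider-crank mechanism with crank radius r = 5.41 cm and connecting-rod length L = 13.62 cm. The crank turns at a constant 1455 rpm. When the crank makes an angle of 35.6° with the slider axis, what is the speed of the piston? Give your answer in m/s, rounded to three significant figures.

6.39

ω = 2π·1455/60 = 152.4 rad/s
For an in-line slider-crank, x = r cosθ + √(L² − r² sin²θ), so v = −rω sinθ·[1 + r cosθ/√(L² − r² sin²θ)].
With r = 0.0541 m, L = 0.1362 m, θ = 35.6°: √(L² − r² sin²θ) = 0.13251 m.
v = −0.0541·152.4·0.58212·[1 + 0.0541·0.81310/0.13251] = -6.3914 m/s.
|v| = 6.3914 m/s.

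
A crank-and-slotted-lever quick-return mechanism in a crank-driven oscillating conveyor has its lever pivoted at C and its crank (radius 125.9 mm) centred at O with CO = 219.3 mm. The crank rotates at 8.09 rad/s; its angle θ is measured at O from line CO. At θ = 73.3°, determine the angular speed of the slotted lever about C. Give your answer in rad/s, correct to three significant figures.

2.41

ω = 8.09 rad/s
Crank pin A relative to C: A = (d + r cosθ, r sinθ); lever angle φ = atan2(r sinθ, d + r cosθ).
Differentiating tanφ: φ̇ = rω(d cosθ + r)/(d² + r² + 2dr cosθ).
d² + r² + 2dr cosθ = |CA|² = 0.0798113 m²;  d cosθ + r = +0.18892 m.
|ω_lever| = |0.1259·8.09·+0.18892| / 0.0798113 = 2.4109 rad/s.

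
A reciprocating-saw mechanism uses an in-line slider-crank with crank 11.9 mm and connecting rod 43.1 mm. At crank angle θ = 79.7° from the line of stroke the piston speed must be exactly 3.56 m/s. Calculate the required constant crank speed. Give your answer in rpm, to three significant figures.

2760

For an in-line slider-crank, |v_piston| = rω|sinθ|·[1 + r cosθ/√(L² − r² sin²θ)].
With r = 0.0119 m, L = 0.0431 m, θ = 79.7°: the bracketed kinematic factor |dx/dθ| = 0.012309 m.
ω = v/|dx/dθ| = 3.56/0.012309 = 289.22 rad/s.
N = 60ω/(2π) = 2761.9 rpm.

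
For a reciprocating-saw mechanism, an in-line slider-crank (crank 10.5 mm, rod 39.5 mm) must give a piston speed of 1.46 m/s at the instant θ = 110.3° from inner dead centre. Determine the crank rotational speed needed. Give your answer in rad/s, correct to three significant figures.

For an in-line slider-crank, |v_piston| = rω|sinθ|·[1 + r cosθ/√(L² − r² sin²θ)].
With r = 0.0105 m, L = 0.0395 m, θ = 110.3°: the bracketed kinematic factor |dx/dθ| = 0.00891 m.
ω = v/|dx/dθ| = 1.46/0.00891 = 163.86 rad/s.

164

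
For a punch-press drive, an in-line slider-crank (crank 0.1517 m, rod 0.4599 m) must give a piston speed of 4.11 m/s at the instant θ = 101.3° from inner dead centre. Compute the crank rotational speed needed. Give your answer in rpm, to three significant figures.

For an in-line slider-crank, |v_piston| = rω|sinθ|·[1 + r cosθ/√(L² − r² sin²θ)].
With r = 0.1517 m, L = 0.4599 m, θ = 101.3°: the bracketed kinematic factor |dx/dθ| = 0.1386 m.
ω = v/|dx/dθ| = 4.11/0.1386 = 29.654 rad/s.
N = 60ω/(2π) = 283.18 rpm.

283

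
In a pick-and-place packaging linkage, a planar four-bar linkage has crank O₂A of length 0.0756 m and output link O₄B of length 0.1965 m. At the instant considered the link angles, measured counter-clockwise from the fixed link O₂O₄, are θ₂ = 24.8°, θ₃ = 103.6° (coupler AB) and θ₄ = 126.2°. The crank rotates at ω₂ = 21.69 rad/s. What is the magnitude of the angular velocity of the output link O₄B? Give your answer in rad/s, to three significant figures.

21.3

ω₂ = 21.69 rad/s
Differentiating the loop-closure r₂e^{iθ₂}+r₃e^{iθ₃}=r₁+r₄e^{iθ₄} gives r₂ω₂e^{iθ₂}+r₃ω₃e^{iθ₃}=r₄ω₄e^{iθ₄}.
Eliminating the other unknown: ω₄ = r₂ω₂ sin(θ₂−θ₃) / [r₄ sin(θ₄−θ₃)].
Numerator sine = -0.98096; denominator sine = +0.38430.
Result = 0.0756·21.69·(-0.98096) / (0.1965·(+0.38430)) = -21.301 rad/s; magnitude 21.301 rad/s.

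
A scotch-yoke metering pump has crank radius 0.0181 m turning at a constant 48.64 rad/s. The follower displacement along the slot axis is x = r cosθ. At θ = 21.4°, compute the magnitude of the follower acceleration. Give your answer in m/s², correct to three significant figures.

ω = 48.64 rad/s
x = r cosθ ⇒ ẍ = −rω² cosθ (ω constant).
|a| = rω²|cosθ| = 0.0181·(48.64)²·|cos 21.4°| = 39.87 m/s².

39.9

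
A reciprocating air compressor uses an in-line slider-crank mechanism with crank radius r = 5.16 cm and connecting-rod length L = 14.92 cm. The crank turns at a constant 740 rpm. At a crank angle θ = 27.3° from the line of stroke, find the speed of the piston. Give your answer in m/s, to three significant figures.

2.40

ω = 2π·740/60 = 77.49 rad/s
For an in-line slider-crank, x = r cosθ + √(L² − r² sin²θ), so v = −rω sinθ·[1 + r cosθ/√(L² − r² sin²θ)].
With r = 0.0516 m, L = 0.1492 m, θ = 27.3°: √(L² − r² sin²θ) = 0.14731 m.
v = −0.0516·77.49·0.45865·[1 + 0.0516·0.88862/0.14731] = -2.4048 m/s.
|v| = 2.4048 m/s.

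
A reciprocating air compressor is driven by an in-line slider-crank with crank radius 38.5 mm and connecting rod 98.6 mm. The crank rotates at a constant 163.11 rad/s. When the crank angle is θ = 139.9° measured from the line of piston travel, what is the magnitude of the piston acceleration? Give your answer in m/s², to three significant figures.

697

ω = 163.1 rad/s
x(θ) = r cosθ + √(L² − r² sin²θ); with ω constant, a = ω²·d²x/dθ².
d²x/dθ² = −r cosθ − r²(cos2θ)/√u − r⁴ sin²2θ/(4u^{3/2}),  u = L² − r² sin²θ = 0.00910698 m².
Substituting r = 0.0385 m, L = 0.0986 m, θ = 139.9°: d²x/dθ² = +0.026192 m.
a = ω²·d²x/dθ² = (163.1)²·(+0.026192) = +696.84 m/s²;  |a| = 696.84 m/s².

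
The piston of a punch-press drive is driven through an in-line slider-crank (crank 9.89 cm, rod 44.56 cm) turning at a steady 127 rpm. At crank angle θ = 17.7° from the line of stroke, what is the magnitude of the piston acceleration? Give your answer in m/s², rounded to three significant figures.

19.9

ω = 2π·127/60 = 13.3 rad/s
x(θ) = r cosθ + √(L² − r² sin²θ); with ω constant, a = ω²·d²x/dθ².
d²x/dθ² = −r cosθ − r²(cos2θ)/√u − r⁴ sin²2θ/(4u^{3/2}),  u = L² − r² sin²θ = 0.197655 m².
Substituting r = 0.0989 m, L = 0.4456 m, θ = 17.7°: d²x/dθ² = -0.11224 m.
a = ω²·d²x/dθ² = (13.3)²·(-0.11224) = -19.853 m/s²;  |a| = 19.853 m/s².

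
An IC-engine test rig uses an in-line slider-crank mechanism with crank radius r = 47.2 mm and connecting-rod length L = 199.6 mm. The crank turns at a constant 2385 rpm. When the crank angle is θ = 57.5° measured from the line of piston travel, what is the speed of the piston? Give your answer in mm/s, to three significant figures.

ω = 2π·2385/60 = 249.8 rad/s
For an in-line slider-crank, x = r cosθ + √(L² − r² sin²θ), so v = −rω sinθ·[1 + r cosθ/√(L² − r² sin²θ)].
With r = 0.0472 m, L = 0.1996 m, θ = 57.5°: √(L² − r² sin²θ) = 0.19559 m.
v = −0.0472·249.8·0.84339·[1 + 0.0472·0.53730/0.19559] = -11.231 m/s.
|v| = 11.231 m/s = 11231 mm/s.

11200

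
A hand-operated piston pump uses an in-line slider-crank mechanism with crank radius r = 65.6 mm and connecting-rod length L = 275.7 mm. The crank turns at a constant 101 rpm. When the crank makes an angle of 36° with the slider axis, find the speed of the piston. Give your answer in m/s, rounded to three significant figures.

ω = 2π·101/60 = 10.58 rad/s
For an in-line slider-crank, x = r cosθ + √(L² − r² sin²θ), so v = −rω sinθ·[1 + r cosθ/√(L² − r² sin²θ)].
With r = 0.0656 m, L = 0.2757 m, θ = 36°: √(L² − r² sin²θ) = 0.27299 m.
v = −0.0656·10.58·0.58779·[1 + 0.0656·0.80902/0.27299] = -0.48711 m/s.
|v| = 0.48711 m/s.

0.487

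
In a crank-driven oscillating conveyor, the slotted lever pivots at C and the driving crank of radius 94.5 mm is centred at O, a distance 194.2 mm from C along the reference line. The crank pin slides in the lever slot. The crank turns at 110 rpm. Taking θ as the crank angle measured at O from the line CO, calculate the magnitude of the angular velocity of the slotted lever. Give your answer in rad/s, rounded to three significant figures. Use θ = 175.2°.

ω = 11.52 rad/s (from 110 rpm).
Crank pin A relative to C: A = (d + r cosθ, r sinθ); lever angle φ = atan2(r sinθ, d + r cosθ).
Differentiating tanφ: φ̇ = rω(d cosθ + r)/(d² + r² + 2dr cosθ).
d² + r² + 2dr cosθ = |CA|² = 0.0100688 m²;  d cosθ + r = -0.099019 m.
|ω_lever| = |0.0945·11.52·-0.099019| / 0.0100688 = 10.705 rad/s.

10.7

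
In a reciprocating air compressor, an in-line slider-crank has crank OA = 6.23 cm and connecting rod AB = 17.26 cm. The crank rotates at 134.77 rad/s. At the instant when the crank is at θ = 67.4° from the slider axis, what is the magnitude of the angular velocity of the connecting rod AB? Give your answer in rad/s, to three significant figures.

19.8

ω = 134.8 rad/s
The rod makes angle φ with the slider axis where L sinφ = r sinθ; differentiating, L cosφ·φ̇ = r ω cosθ.
L cosφ = √(L² − r² sin²θ) = 0.16273 m.
|ω_rod| = r ω |cosθ| / √(L² − r² sin²θ) = 0.0623·134.8·0.38430/0.16273 = 19.827 rad/s.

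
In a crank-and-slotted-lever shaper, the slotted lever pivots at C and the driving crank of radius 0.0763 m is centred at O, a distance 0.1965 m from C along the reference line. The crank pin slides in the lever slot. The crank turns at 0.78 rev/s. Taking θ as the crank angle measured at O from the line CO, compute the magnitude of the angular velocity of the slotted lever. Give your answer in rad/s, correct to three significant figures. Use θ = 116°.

0.118

ω = 4.901 rad/s (from 0.78 rev/s).
Crank pin A relative to C: A = (d + r cosθ, r sinθ); lever angle φ = atan2(r sinθ, d + r cosθ).
Differentiating tanφ: φ̇ = rω(d cosθ + r)/(d² + r² + 2dr cosθ).
d² + r² + 2dr cosθ = |CA|² = 0.031289 m²;  d cosθ + r = -0.0098399 m.
|ω_lever| = |0.0763·4.901·-0.0098399| / 0.031289 = 0.1176 rad/s.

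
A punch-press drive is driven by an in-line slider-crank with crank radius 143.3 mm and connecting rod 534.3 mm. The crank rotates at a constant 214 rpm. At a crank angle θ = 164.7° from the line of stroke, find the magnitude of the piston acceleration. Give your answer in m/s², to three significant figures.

ω = 2π·214/60 = 22.41 rad/s
x(θ) = r cosθ + √(L² − r² sin²θ); with ω constant, a = ω²·d²x/dθ².
d²x/dθ² = −r cosθ − r²(cos2θ)/√u − r⁴ sin²2θ/(4u^{3/2}),  u = L² − r² sin²θ = 0.284047 m².
Substituting r = 0.1433 m, L = 0.5343 m, θ = 164.7°: d²x/dθ² = +0.10488 m.
a = ω²·d²x/dθ² = (22.41)²·(+0.10488) = +52.67 m/s²;  |a| = 52.67 m/s².

52.7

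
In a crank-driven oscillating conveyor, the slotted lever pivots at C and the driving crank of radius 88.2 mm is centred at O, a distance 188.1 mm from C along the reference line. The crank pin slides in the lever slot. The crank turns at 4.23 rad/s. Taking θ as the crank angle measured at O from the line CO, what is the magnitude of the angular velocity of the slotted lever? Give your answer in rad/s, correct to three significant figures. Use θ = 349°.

ω = 4.23 rad/s
Crank pin A relative to C: A = (d + r cosθ, r sinθ); lever angle φ = atan2(r sinθ, d + r cosθ).
Differentiating tanφ: φ̇ = rω(d cosθ + r)/(d² + r² + 2dr cosθ).
d² + r² + 2dr cosθ = |CA|² = 0.0757321 m²;  d cosθ + r = +0.27284 m.
|ω_lever| = |0.0882·4.23·+0.27284| / 0.0757321 = 1.3441 rad/s.

1.34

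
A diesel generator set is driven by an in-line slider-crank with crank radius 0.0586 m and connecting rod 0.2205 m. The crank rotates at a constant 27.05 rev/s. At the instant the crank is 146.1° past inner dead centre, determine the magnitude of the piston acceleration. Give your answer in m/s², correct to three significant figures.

1230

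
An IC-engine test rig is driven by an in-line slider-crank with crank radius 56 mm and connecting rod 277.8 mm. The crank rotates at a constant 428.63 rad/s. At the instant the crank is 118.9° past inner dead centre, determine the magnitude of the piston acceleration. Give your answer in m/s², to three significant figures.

6080

ω = 428.6 rad/s
x(θ) = r cosθ + √(L² − r² sin²θ); with ω constant, a = ω²·d²x/dθ².
d²x/dθ² = −r cosθ − r²(cos2θ)/√u − r⁴ sin²2θ/(4u^{3/2}),  u = L² − r² sin²θ = 0.0747693 m².
Substituting r = 0.056 m, L = 0.2778 m, θ = 118.9°: d²x/dθ² = +0.033089 m.
a = ω²·d²x/dθ² = (428.6)²·(+0.033089) = +6079.3 m/s²;  |a| = 6079.3 m/s².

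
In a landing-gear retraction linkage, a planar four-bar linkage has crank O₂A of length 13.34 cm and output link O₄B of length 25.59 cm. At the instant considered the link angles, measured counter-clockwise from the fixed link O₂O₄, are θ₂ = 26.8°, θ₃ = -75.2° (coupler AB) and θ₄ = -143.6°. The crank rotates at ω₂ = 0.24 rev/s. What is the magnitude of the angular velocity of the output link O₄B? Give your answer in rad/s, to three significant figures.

ω₂ = 1.508 rad/s (from 0.24 rev/s).
Differentiating the loop-closure r₂e^{iθ₂}+r₃e^{iθ₃}=r₁+r₄e^{iθ₄} gives r₂ω₂e^{iθ₂}+r₃ω₃e^{iθ₃}=r₄ω₄e^{iθ₄}.
Eliminating the other unknown: ω₄ = r₂ω₂ sin(θ₂−θ₃) / [r₄ sin(θ₄−θ₃)].
Numerator sine = +0.97815; denominator sine = -0.92978.
Result = 0.1334·1.508·(+0.97815) / (0.2559·(-0.92978)) = -0.82699 rad/s; magnitude 0.82699 rad/s.

0.827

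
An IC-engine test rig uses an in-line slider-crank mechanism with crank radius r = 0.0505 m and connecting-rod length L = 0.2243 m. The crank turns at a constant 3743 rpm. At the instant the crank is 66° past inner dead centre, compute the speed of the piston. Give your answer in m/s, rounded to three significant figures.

ω = 2π·3743/60 = 392 rad/s
For an in-line slider-crank, x = r cosθ + √(L² − r² sin²θ), so v = −rω sinθ·[1 + r cosθ/√(L² − r² sin²θ)].
With r = 0.0505 m, L = 0.2243 m, θ = 66°: √(L² − r² sin²θ) = 0.2195 m.
v = −0.0505·392·0.91355·[1 + 0.0505·0.40674/0.2195] = -19.775 m/s.
|v| = 19.775 m/s.

19.8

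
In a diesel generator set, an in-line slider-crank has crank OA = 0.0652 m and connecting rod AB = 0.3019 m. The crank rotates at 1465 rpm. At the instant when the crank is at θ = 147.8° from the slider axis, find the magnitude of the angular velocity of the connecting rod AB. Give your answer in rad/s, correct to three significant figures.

28.2

ω = 153.4 rad/s (converted from 1465 rpm).
The rod makes angle φ with the slider axis where L sinφ = r sinθ; differentiating, L cosφ·φ̇ = r ω cosθ.
L cosφ = √(L² − r² sin²θ) = 0.29989 m.
|ω_rod| = r ω |cosθ| / √(L² − r² sin²θ) = 0.0652·153.4·0.84619/0.29989 = 28.224 rad/s.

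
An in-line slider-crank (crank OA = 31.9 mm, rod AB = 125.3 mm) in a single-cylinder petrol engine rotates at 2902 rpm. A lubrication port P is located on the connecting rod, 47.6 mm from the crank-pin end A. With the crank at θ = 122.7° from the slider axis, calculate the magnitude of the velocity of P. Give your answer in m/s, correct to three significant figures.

8.38

ω = 303.9 rad/s.  Crank-pin speed |V_A| = rω = 9.6943 m/s, perpendicular to OA.
Rod angle: sinφ = −(r/L) sinθ ⇒ φ = -12.371°; ω_rod = −rω cosθ/√(L²−r²sin²θ) = +42.791 rad/s.
V_P = V_A + ω_rod × AP, with AP = 0.0476 m along the rod.
Components: V_Px = −rω sinθ − a·ω_rod·sinφ = -7.7215 m/s;  V_Py = rω cosθ + a·ω_rod·cosφ = -3.2477 m/s.
|V_P| = √(V_Px² + V_Py²) = 8.3767 m/s.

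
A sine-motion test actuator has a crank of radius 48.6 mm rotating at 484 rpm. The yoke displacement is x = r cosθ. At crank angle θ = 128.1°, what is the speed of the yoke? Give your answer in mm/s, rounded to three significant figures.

ω = 50.68 rad/s (from 484 rpm).
x = r cosθ ⇒ ẋ = −rω sinθ.
|v| = rω|sinθ| = 0.0486·50.68·|sin 128.1°| = 1.9384 m/s = 1938.4 mm/s.

1940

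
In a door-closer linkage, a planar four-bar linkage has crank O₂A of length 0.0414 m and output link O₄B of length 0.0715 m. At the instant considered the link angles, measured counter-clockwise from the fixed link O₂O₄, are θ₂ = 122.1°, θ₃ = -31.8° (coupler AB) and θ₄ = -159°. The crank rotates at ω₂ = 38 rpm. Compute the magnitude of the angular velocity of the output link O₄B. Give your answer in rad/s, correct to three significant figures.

1.27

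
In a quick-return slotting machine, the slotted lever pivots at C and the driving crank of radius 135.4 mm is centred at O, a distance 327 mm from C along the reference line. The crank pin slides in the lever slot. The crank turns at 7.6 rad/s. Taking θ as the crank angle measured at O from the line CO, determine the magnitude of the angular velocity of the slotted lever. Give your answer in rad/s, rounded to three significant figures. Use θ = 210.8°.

ω = 7.6 rad/s
Crank pin A relative to C: A = (d + r cosθ, r sinθ); lever angle φ = atan2(r sinθ, d + r cosθ).
Differentiating tanφ: φ̇ = rω(d cosθ + r)/(d² + r² + 2dr cosθ).
d² + r² + 2dr cosθ = |CA|² = 0.0491999 m²;  d cosθ + r = -0.14548 m.
|ω_lever| = |0.1354·7.6·-0.14548| / 0.0491999 = 3.0428 rad/s.

3.04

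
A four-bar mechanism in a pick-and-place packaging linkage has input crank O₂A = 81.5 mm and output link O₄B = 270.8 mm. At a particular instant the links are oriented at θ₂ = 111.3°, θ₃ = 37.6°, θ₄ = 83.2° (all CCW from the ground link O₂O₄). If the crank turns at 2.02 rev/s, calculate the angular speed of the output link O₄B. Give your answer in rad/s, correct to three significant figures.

5.13

ω₂ = 12.69 rad/s (from 2.02 rev/s).
Differentiating the loop-closure r₂e^{iθ₂}+r₃e^{iθ₃}=r₁+r₄e^{iθ₄} gives r₂ω₂e^{iθ₂}+r₃ω₃e^{iθ₃}=r₄ω₄e^{iθ₄}.
Eliminating the other unknown: ω₄ = r₂ω₂ sin(θ₂−θ₃) / [r₄ sin(θ₄−θ₃)].
Numerator sine = +0.95981; denominator sine = +0.71447.
Result = 0.0815·12.69·(+0.95981) / (0.2708·(+0.71447)) = +5.1314 rad/s; magnitude 5.1314 rad/s.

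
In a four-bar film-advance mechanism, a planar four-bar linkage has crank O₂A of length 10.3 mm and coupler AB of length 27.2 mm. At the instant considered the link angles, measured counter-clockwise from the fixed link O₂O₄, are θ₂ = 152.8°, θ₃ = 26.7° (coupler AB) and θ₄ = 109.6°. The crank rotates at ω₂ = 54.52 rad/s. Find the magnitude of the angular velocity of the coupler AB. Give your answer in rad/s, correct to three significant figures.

ω₂ = 54.52 rad/s
Differentiating the loop-closure r₂e^{iθ₂}+r₃e^{iθ₃}=r₁+r₄e^{iθ₄} gives r₂ω₂e^{iθ₂}+r₃ω₃e^{iθ₃}=r₄ω₄e^{iθ₄}.
Eliminating the other unknown: ω₃ = r₂ω₂ sin(θ₄−θ₂) / [r₃ sin(θ₃−θ₄)].
Numerator sine = -0.68455; denominator sine = -0.99233.
Result = 0.0103·54.52·(-0.68455) / (0.0272·(-0.99233)) = +14.242 rad/s; magnitude 14.242 rad/s.

14.2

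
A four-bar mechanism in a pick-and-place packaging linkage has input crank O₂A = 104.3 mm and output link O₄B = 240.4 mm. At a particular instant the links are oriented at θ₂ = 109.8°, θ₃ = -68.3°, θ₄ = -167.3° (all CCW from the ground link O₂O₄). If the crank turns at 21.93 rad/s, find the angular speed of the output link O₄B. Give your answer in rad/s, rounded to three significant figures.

0.319

ω₂ = 21.93 rad/s
Differentiating the loop-closure r₂e^{iθ₂}+r₃e^{iθ₃}=r₁+r₄e^{iθ₄} gives r₂ω₂e^{iθ₂}+r₃ω₃e^{iθ₃}=r₄ω₄e^{iθ₄}.
Eliminating the other unknown: ω₄ = r₂ω₂ sin(θ₂−θ₃) / [r₄ sin(θ₄−θ₃)].
Numerator sine = +0.03316; denominator sine = -0.98769.
Result = 0.1043·21.93·(+0.03316) / (0.2404·(-0.98769)) = -0.31939 rad/s; magnitude 0.31939 rad/s.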